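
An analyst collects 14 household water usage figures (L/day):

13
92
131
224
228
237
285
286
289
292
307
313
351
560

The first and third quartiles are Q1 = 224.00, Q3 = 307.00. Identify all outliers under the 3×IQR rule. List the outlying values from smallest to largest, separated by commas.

560

IQR = Q3 − Q1 = 307.00 − 224.00 = 83.00.
Lower fence = Q1 − 3·IQR = 224.00 − 249.00 = -25.00.
Upper fence = Q3 + 3·IQR = 307.00 + 249.00 = 556.00.
560 > 556.00 → outlier.
All remaining values lie within [-25.00, 556.00].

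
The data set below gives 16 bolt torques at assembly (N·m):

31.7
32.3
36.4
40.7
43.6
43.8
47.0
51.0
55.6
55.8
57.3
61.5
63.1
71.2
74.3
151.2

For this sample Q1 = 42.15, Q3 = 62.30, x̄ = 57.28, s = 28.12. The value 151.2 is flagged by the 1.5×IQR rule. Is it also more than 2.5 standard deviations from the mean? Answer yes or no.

yes

z = (151.2 − 57.28) / 28.12 = 3.34.
|z| = 3.34 > 2.5.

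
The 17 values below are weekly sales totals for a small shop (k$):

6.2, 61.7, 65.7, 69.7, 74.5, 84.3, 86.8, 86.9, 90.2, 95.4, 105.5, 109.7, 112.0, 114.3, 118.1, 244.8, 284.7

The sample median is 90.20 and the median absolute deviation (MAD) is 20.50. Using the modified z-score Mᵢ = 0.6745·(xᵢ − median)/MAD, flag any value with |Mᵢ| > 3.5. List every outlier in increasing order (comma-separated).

244.8, 284.7

|Mᵢ| > 3.5 ⇔ |xᵢ − 90.20| > 3.5·20.50/0.6745 = 106.38.
So outliers lie outside [-16.18, 196.58].
244.8: M = 5.09 → outlier.
284.7: M = 6.40 → outlier.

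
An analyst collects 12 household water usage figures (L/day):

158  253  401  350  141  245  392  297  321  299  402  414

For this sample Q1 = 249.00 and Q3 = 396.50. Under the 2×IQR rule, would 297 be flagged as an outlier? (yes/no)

no

IQR = Q3 − Q1 = 396.50 − 249.00 = 147.50.
Lower fence = Q1 − 2·IQR = 249.00 − 295.00 = -46.00.
Upper fence = Q3 + 2·IQR = 396.50 + 295.00 = 691.50.
297 lies within [-46.00, 691.50].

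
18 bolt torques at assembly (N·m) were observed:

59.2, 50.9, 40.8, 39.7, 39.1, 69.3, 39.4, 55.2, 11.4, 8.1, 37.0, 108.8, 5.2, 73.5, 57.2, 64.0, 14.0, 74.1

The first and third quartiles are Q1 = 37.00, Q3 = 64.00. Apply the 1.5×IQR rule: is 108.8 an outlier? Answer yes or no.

IQR = Q3 − Q1 = 64.00 − 37.00 = 27.00.
Lower fence = Q1 − 1.5·IQR = 37.00 − 40.50 = -3.50.
Upper fence = Q3 + 1.5·IQR = 64.00 + 40.50 = 104.50.
108.8 lies above the upper fence.

yes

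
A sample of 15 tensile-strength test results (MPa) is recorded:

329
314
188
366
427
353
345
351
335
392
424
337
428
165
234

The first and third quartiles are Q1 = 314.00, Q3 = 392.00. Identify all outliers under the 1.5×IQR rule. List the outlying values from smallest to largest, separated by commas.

165, 188

IQR = Q3 − Q1 = 392.00 − 314.00 = 78.00.
Lower fence = Q1 − 1.5·IQR = 314.00 − 117.00 = 197.00.
Upper fence = Q3 + 1.5·IQR = 392.00 + 117.00 = 509.00.
165 < 197.00 → outlier.
188 < 197.00 → outlier.
All remaining values lie within [197.00, 509.00].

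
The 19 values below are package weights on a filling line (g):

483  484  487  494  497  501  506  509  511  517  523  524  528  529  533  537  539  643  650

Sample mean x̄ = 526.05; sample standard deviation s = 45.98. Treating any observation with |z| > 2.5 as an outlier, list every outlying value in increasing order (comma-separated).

643, 650

Cutoffs at x̄ ± 2.5s: 526.05 ± 2.5·45.98 = [411.10, 641.00].
643: z = 2.54, |z| > 2.5 → outlier.
650: z = 2.70, |z| > 2.5 → outlier.
Every other value lies within [411.10, 641.00].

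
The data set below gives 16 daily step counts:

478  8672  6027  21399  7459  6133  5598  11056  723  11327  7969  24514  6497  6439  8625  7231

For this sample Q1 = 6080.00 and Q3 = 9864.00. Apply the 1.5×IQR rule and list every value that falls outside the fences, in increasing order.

IQR = Q3 − Q1 = 9864.00 − 6080.00 = 3784.00.
Lower fence = Q1 − 1.5·IQR = 6080.00 − 5676.00 = 404.00.
Upper fence = Q3 + 1.5·IQR = 9864.00 + 5676.00 = 15540.00.
21399 > 15540.00 → outlier.
24514 > 15540.00 → outlier.
All remaining values lie within [404.00, 15540.00].

21399, 24514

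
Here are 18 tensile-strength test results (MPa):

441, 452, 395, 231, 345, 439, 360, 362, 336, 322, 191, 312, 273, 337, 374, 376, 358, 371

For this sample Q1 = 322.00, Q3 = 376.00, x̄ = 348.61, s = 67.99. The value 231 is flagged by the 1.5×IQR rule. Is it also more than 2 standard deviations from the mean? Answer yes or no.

z = (231 − 348.61) / 67.99 = -1.73.
|z| = 1.73 ≤ 2.

no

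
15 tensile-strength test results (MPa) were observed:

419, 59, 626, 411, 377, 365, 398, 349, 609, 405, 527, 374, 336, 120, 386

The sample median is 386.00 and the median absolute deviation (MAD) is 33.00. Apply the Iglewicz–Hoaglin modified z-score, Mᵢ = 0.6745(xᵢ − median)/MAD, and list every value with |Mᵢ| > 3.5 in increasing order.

59, 120, 609, 626

|Mᵢ| > 3.5 ⇔ |xᵢ − 386.00| > 3.5·33.00/0.6745 = 171.24.
So outliers lie outside [214.76, 557.24].
59: M = -6.68 → outlier.
120: M = -5.44 → outlier.
609: M = 4.56 → outlier.
626: M = 4.91 → outlier.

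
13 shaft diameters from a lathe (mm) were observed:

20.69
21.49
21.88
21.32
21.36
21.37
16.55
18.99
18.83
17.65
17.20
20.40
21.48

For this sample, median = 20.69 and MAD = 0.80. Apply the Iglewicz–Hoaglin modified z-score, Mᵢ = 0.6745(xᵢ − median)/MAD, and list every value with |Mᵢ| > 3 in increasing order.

|Mᵢ| > 3 ⇔ |xᵢ − 20.69| > 3·0.80/0.6745 = 3.56.
So outliers lie outside [17.13, 24.25].
16.55: M = -3.49 → outlier.

16.55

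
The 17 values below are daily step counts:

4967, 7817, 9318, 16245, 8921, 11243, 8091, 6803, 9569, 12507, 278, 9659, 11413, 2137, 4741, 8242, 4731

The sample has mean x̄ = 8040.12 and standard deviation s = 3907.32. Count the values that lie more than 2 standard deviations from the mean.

1

Cutoffs: x̄ ± 2s = [225.48, 15854.76].
Outside the cutoffs: 16245.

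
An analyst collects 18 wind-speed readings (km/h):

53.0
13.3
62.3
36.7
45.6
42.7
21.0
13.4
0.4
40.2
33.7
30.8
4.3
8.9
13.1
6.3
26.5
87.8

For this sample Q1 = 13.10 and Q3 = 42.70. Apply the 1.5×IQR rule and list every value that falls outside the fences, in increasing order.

87.8

IQR = Q3 − Q1 = 42.70 − 13.10 = 29.60.
Lower fence = Q1 − 1.5·IQR = 13.10 − 44.40 = -31.30.
Upper fence = Q3 + 1.5·IQR = 42.70 + 44.40 = 87.10.
87.8 > 87.10 → outlier.
All remaining values lie within [-31.30, 87.10].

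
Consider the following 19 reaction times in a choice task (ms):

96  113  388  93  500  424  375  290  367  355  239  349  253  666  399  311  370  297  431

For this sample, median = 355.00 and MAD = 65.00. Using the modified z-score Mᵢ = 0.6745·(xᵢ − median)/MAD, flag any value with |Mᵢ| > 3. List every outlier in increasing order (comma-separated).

666

|Mᵢ| > 3 ⇔ |xᵢ − 355.00| > 3·65.00/0.6745 = 289.10.
So outliers lie outside [65.90, 644.10].
666: M = 3.23 → outlier.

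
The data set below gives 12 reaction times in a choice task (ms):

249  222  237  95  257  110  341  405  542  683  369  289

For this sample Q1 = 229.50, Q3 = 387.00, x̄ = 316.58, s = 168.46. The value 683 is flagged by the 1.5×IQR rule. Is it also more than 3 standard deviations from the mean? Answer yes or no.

no

z = (683 − 316.58) / 168.46 = 2.18.
|z| = 2.18 ≤ 3.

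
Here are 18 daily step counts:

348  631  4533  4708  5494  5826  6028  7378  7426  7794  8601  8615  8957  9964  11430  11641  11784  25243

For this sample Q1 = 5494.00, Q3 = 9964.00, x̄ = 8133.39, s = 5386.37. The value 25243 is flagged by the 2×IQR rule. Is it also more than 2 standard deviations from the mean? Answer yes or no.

z = (25243 − 8133.39) / 5386.37 = 3.18.
|z| = 3.18 > 2.

yes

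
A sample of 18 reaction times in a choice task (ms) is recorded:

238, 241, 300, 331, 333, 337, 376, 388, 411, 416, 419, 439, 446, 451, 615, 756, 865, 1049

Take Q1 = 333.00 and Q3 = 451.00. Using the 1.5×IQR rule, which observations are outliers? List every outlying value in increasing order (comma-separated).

IQR = Q3 − Q1 = 451.00 − 333.00 = 118.00.
Lower fence = Q1 − 1.5·IQR = 333.00 − 177.00 = 156.00.
Upper fence = Q3 + 1.5·IQR = 451.00 + 177.00 = 628.00.
756 > 628.00 → outlier.
865 > 628.00 → outlier.
1049 > 628.00 → outlier.
All remaining values lie within [156.00, 628.00].

756, 865, 1049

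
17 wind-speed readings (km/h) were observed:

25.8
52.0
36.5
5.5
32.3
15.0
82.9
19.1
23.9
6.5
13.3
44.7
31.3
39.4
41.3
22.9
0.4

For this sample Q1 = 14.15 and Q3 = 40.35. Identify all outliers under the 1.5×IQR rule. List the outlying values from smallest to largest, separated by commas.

IQR = Q3 − Q1 = 40.35 − 14.15 = 26.20.
Lower fence = Q1 − 1.5·IQR = 14.15 − 39.30 = -25.15.
Upper fence = Q3 + 1.5·IQR = 40.35 + 39.30 = 79.65.
82.9 > 79.65 → outlier.
All remaining values lie within [-25.15, 79.65].

82.9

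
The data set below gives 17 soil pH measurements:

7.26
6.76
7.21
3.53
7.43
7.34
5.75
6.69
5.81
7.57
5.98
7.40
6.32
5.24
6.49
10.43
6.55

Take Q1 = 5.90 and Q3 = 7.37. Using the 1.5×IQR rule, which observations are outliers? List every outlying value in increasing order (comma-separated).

3.53, 10.43

IQR = Q3 − Q1 = 7.37 − 5.90 = 1.47.
Lower fence = Q1 − 1.5·IQR = 5.90 − 2.205 = 3.695.
Upper fence = Q3 + 1.5·IQR = 7.37 + 2.205 = 9.575.
3.53 < 3.695 → outlier.
10.43 > 9.575 → outlier.
All remaining values lie within [3.695, 9.575].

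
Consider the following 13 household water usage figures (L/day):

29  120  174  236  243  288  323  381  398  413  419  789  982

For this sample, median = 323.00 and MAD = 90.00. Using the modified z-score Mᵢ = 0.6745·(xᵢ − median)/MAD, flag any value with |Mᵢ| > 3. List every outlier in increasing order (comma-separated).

|Mᵢ| > 3 ⇔ |xᵢ − 323.00| > 3·90.00/0.6745 = 400.30.
So outliers lie outside [-77.30, 723.30].
789: M = 3.49 → outlier.
982: M = 4.94 → outlier.

789, 982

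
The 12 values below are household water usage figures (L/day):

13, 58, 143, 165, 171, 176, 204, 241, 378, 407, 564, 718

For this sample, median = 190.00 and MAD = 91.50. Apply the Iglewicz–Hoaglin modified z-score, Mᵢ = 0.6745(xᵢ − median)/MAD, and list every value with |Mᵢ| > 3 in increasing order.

718

|Mᵢ| > 3 ⇔ |xᵢ − 190.00| > 3·91.50/0.6745 = 406.97.
So outliers lie outside [-216.97, 596.97].
718: M = 3.89 → outlier.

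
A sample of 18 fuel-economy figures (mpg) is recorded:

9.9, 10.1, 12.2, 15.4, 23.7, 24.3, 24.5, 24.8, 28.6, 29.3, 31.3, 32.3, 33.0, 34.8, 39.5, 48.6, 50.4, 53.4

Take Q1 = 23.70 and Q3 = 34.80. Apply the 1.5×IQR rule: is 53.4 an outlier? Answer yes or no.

IQR = Q3 − Q1 = 34.80 − 23.70 = 11.10.
Lower fence = Q1 − 1.5·IQR = 23.70 − 16.65 = 7.05.
Upper fence = Q3 + 1.5·IQR = 34.80 + 16.65 = 51.45.
53.4 lies above the upper fence.

yes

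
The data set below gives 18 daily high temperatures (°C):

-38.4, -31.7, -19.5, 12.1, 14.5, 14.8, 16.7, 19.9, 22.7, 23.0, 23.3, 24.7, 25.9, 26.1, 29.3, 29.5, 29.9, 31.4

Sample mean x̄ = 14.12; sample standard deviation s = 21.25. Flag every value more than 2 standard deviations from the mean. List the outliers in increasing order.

-38.4, -31.7

Cutoffs at x̄ ± 2s: 14.12 ± 2·21.25 = [-28.38, 56.62].
-38.4: z = -2.47, |z| > 2 → outlier.
-31.7: z = -2.16, |z| > 2 → outlier.
Every other value lies within [-28.38, 56.62].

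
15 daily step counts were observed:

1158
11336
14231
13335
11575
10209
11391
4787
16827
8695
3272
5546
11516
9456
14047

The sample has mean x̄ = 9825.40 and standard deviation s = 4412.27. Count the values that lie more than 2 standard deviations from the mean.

Cutoffs: x̄ ± 2s = [1000.86, 18649.94].
Every value lies within the cutoffs.

0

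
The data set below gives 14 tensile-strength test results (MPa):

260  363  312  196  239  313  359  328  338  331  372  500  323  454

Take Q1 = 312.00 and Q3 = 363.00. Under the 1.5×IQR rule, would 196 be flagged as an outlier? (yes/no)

yes

IQR = Q3 − Q1 = 363.00 − 312.00 = 51.00.
Lower fence = Q1 − 1.5·IQR = 312.00 − 76.50 = 235.50.
Upper fence = Q3 + 1.5·IQR = 363.00 + 76.50 = 439.50.
196 lies below the lower fence.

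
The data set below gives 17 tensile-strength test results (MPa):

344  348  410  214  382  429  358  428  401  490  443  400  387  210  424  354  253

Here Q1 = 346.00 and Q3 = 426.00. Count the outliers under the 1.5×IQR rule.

IQR = 80.00; fences at 346.00 − 120.00 = 226.00 and 426.00 + 120.00 = 546.00.
Outside the cutoffs: 210, 214.

2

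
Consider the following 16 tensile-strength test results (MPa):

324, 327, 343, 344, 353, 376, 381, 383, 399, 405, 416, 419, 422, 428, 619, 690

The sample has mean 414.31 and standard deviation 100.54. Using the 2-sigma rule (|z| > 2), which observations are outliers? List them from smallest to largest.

619, 690

Cutoffs at x̄ ± 2s: 414.31 ± 2·100.54 = [213.23, 615.39].
619: z = 2.04, |z| > 2 → outlier.
690: z = 2.74, |z| > 2 → outlier.
Every other value lies within [213.23, 615.39].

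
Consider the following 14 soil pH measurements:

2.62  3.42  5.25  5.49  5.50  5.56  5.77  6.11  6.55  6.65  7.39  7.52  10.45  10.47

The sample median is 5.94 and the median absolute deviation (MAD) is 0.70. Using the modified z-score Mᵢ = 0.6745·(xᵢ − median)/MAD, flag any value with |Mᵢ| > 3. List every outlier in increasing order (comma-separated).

|Mᵢ| > 3 ⇔ |xᵢ − 5.94| > 3·0.70/0.6745 = 3.11.
So outliers lie outside [2.83, 9.05].
2.62: M = -3.20 → outlier.
10.45: M = 4.35 → outlier.
10.47: M = 4.36 → outlier.

2.62, 10.45, 10.47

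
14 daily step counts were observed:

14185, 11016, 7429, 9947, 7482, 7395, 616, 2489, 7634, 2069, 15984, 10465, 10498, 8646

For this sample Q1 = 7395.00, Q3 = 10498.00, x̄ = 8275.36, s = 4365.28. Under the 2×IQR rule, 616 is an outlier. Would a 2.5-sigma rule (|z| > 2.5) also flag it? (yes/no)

z = (616 − 8275.36) / 4365.28 = -1.75.
|z| = 1.75 ≤ 2.5.

no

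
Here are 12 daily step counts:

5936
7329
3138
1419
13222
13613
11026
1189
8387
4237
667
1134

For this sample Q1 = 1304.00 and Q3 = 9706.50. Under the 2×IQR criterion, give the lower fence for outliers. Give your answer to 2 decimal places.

-15501.00

IQR = Q3 − Q1 = 9706.50 − 1304.00 = 8402.50.
Lower fence = Q1 − 2·IQR = 1304.00 − 16805.00 = -15501.00.
Upper fence = Q3 + 2·IQR = 9706.50 + 16805.00 = 26511.50.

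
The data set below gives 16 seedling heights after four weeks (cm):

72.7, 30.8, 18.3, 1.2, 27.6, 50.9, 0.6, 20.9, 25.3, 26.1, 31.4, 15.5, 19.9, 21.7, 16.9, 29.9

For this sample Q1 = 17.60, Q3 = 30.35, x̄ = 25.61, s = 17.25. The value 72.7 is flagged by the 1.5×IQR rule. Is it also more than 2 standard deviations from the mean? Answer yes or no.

z = (72.7 − 25.61) / 17.25 = 2.73.
|z| = 2.73 > 2.

yes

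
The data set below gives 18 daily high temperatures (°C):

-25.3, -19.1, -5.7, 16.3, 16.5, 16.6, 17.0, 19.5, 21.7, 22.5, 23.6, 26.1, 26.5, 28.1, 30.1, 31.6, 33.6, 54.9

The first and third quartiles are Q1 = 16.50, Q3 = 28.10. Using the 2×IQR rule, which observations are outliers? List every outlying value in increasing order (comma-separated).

IQR = Q3 − Q1 = 28.10 − 16.50 = 11.60.
Lower fence = Q1 − 2·IQR = 16.50 − 23.20 = -6.70.
Upper fence = Q3 + 2·IQR = 28.10 + 23.20 = 51.30.
-25.3 < -6.70 → outlier.
-19.1 < -6.70 → outlier.
54.9 > 51.30 → outlier.
All remaining values lie within [-6.70, 51.30].

-25.3, -19.1, 54.9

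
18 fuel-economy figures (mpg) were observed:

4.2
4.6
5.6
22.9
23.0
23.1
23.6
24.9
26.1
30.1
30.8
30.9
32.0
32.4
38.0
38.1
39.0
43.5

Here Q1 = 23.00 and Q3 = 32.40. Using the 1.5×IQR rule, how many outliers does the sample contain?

IQR = 9.40; fences at 23.00 − 14.10 = 8.90 and 32.40 + 14.10 = 46.50.
Outside the cutoffs: 4.2, 4.6, 5.6.

3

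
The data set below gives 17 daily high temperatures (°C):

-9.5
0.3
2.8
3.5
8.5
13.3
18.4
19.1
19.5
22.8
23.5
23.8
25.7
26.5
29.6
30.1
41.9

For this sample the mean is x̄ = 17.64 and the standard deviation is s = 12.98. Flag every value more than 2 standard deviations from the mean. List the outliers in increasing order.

-9.5

Cutoffs at x̄ ± 2s: 17.64 ± 2·12.98 = [-8.32, 43.60].
-9.5: z = -2.09, |z| > 2 → outlier.
Every other value lies within [-8.32, 43.60].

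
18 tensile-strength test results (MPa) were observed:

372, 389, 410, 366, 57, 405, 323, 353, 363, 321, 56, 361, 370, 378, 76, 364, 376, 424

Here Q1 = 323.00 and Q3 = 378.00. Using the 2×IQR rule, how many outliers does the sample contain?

3

IQR = 55.00; fences at 323.00 − 110.00 = 213.00 and 378.00 + 110.00 = 488.00.
Outside the cutoffs: 56, 57, 76.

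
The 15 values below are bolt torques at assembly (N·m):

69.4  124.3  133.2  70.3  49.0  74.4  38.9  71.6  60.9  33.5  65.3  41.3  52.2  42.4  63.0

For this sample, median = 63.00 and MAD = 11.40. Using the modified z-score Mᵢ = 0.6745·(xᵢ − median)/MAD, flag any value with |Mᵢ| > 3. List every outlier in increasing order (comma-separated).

|Mᵢ| > 3 ⇔ |xᵢ − 63.00| > 3·11.40/0.6745 = 50.70.
So outliers lie outside [12.30, 113.70].
124.3: M = 3.63 → outlier.
133.2: M = 4.15 → outlier.

124.3, 133.2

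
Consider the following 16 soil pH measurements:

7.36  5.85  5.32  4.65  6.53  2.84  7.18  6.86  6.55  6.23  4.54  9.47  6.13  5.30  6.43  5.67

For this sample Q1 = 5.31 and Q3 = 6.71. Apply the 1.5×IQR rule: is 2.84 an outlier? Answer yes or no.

IQR = Q3 − Q1 = 6.71 − 5.31 = 1.40.
Lower fence = Q1 − 1.5·IQR = 5.31 − 2.10 = 3.21.
Upper fence = Q3 + 1.5·IQR = 6.71 + 2.10 = 8.81.
2.84 lies below the lower fence.

yes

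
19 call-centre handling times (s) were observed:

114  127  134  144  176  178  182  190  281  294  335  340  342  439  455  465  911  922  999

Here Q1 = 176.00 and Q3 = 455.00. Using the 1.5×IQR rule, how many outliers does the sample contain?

3

IQR = 279.00; fences at 176.00 − 418.50 = -242.50 and 455.00 + 418.50 = 873.50.
Outside the cutoffs: 911, 922, 999.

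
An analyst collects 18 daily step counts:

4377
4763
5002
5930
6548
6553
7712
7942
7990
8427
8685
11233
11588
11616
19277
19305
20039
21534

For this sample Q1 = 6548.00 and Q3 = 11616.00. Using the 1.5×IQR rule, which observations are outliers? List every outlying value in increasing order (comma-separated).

IQR = Q3 − Q1 = 11616.00 − 6548.00 = 5068.00.
Lower fence = Q1 − 1.5·IQR = 6548.00 − 7602.00 = -1054.00.
Upper fence = Q3 + 1.5·IQR = 11616.00 + 7602.00 = 19218.00.
19277 > 19218.00 → outlier.
19305 > 19218.00 → outlier.
20039 > 19218.00 → outlier.
21534 > 19218.00 → outlier.
All remaining values lie within [-1054.00, 19218.00].

19277, 19305, 20039, 21534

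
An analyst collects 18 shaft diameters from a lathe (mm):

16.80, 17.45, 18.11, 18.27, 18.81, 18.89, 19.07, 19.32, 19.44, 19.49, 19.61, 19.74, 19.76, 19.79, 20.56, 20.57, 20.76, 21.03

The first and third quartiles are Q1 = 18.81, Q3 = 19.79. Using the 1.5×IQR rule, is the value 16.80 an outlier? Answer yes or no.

IQR = Q3 − Q1 = 19.79 − 18.81 = 0.98.
Lower fence = Q1 − 1.5·IQR = 18.81 − 1.47 = 17.34.
Upper fence = Q3 + 1.5·IQR = 19.79 + 1.47 = 21.26.
16.80 lies below the lower fence.

yes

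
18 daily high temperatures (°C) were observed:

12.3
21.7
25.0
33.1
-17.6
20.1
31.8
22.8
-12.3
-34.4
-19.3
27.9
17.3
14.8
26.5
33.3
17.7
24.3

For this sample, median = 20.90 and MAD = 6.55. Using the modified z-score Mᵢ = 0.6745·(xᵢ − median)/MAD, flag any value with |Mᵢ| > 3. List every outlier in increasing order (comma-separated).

|Mᵢ| > 3 ⇔ |xᵢ − 20.90| > 3·6.55/0.6745 = 29.13.
So outliers lie outside [-8.23, 50.03].
-34.4: M = -5.69 → outlier.
-19.3: M = -4.14 → outlier.
-17.6: M = -3.96 → outlier.
-12.3: M = -3.42 → outlier.

-34.4, -19.3, -17.6, -12.3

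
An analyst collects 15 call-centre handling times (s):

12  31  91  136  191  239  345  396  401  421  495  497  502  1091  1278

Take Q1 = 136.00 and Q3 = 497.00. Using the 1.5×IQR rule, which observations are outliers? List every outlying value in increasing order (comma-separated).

1091, 1278

IQR = Q3 − Q1 = 497.00 − 136.00 = 361.00.
Lower fence = Q1 − 1.5·IQR = 136.00 − 541.50 = -405.50.
Upper fence = Q3 + 1.5·IQR = 497.00 + 541.50 = 1038.50.
1091 > 1038.50 → outlier.
1278 > 1038.50 → outlier.
All remaining values lie within [-405.50, 1038.50].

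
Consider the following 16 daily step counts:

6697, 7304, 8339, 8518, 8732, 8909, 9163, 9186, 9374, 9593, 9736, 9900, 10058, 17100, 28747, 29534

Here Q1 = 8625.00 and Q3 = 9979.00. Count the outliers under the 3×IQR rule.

3

IQR = 1354.00; fences at 8625.00 − 4062.00 = 4563.00 and 9979.00 + 4062.00 = 14041.00.
Outside the cutoffs: 17100, 28747, 29534.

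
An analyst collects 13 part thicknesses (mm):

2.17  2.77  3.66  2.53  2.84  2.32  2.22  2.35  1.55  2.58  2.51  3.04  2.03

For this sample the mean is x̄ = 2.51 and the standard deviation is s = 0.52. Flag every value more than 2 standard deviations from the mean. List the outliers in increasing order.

3.66

Cutoffs at x̄ ± 2s: 2.51 ± 2·0.52 = [1.47, 3.55].
3.66: z = 2.21, |z| > 2 → outlier.
Every other value lies within [1.47, 3.55].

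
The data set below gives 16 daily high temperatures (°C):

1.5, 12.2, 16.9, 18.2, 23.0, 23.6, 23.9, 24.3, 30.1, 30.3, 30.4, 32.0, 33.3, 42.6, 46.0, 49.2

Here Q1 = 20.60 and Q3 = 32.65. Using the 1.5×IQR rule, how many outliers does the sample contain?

IQR = 12.05; fences at 20.60 − 18.075 = 2.525 and 32.65 + 18.075 = 50.725.
Outside the cutoffs: 1.5.

1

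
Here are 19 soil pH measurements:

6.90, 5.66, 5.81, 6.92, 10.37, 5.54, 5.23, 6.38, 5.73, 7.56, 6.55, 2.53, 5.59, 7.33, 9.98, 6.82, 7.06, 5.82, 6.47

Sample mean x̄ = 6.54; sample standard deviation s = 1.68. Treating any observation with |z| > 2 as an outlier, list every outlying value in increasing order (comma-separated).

Cutoffs at x̄ ± 2s: 6.54 ± 2·1.68 = [3.18, 9.90].
2.53: z = -2.39, |z| > 2 → outlier.
9.98: z = 2.05, |z| > 2 → outlier.
10.37: z = 2.28, |z| > 2 → outlier.
Every other value lies within [3.18, 9.90].

2.53, 9.98, 10.37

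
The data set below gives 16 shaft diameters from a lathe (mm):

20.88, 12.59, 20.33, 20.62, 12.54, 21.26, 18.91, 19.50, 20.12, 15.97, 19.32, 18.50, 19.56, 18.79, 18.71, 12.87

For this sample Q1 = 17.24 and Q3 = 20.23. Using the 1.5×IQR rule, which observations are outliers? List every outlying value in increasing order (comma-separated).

12.54, 12.59

IQR = Q3 − Q1 = 20.23 − 17.24 = 2.99.
Lower fence = Q1 − 1.5·IQR = 17.24 − 4.485 = 12.755.
Upper fence = Q3 + 1.5·IQR = 20.23 + 4.485 = 24.715.
12.54 < 12.755 → outlier.
12.59 < 12.755 → outlier.
All remaining values lie within [12.755, 24.715].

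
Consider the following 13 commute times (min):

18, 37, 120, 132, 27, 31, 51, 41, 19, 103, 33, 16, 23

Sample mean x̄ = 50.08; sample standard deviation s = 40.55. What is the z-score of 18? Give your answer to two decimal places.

z = (18 − 50.08) / 40.55 = -0.79.

-0.79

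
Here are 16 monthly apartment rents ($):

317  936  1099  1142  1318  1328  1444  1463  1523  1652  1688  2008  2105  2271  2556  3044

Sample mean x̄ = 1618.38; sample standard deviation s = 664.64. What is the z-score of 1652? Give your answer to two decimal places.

0.05

z = (1652 − 1618.38) / 664.64 = 0.05.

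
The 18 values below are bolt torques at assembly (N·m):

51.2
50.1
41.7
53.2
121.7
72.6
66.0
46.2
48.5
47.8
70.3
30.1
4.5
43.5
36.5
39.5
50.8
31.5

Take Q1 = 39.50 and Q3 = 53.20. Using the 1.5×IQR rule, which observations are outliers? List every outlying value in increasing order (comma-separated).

4.5, 121.7

IQR = Q3 − Q1 = 53.20 − 39.50 = 13.70.
Lower fence = Q1 − 1.5·IQR = 39.50 − 20.55 = 18.95.
Upper fence = Q3 + 1.5·IQR = 53.20 + 20.55 = 73.75.
4.5 < 18.95 → outlier.
121.7 > 73.75 → outlier.
All remaining values lie within [18.95, 73.75].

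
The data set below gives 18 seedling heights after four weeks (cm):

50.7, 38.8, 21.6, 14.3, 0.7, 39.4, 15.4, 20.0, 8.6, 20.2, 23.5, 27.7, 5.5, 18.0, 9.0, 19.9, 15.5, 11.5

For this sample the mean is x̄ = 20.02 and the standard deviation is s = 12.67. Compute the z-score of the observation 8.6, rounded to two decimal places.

z = (8.6 − 20.02) / 12.67 = -0.90.

-0.90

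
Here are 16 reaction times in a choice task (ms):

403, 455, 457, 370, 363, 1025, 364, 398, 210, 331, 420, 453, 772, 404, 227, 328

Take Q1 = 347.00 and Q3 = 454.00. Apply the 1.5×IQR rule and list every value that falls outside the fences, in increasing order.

772, 1025

IQR = Q3 − Q1 = 454.00 − 347.00 = 107.00.
Lower fence = Q1 − 1.5·IQR = 347.00 − 160.50 = 186.50.
Upper fence = Q3 + 1.5·IQR = 454.00 + 160.50 = 614.50.
772 > 614.50 → outlier.
1025 > 614.50 → outlier.
All remaining values lie within [186.50, 614.50].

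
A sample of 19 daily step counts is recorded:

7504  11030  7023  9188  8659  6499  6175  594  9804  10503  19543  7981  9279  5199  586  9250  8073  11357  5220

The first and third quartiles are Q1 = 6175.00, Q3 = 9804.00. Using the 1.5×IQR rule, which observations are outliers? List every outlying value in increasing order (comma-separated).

586, 594, 19543

IQR = Q3 − Q1 = 9804.00 − 6175.00 = 3629.00.
Lower fence = Q1 − 1.5·IQR = 6175.00 − 5443.50 = 731.50.
Upper fence = Q3 + 1.5·IQR = 9804.00 + 5443.50 = 15247.50.
586 < 731.50 → outlier.
594 < 731.50 → outlier.
19543 > 15247.50 → outlier.
All remaining values lie within [731.50, 15247.50].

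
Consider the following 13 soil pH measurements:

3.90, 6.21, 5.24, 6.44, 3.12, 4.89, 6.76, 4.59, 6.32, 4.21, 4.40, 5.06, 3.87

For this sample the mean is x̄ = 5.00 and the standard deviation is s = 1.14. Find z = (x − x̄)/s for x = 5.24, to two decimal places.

z = (5.24 − 5.00) / 1.14 = 0.21.

0.21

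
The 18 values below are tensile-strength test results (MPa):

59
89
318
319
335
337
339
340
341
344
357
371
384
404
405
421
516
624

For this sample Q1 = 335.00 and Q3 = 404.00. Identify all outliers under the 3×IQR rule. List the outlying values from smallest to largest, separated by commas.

IQR = Q3 − Q1 = 404.00 − 335.00 = 69.00.
Lower fence = Q1 − 3·IQR = 335.00 − 207.00 = 128.00.
Upper fence = Q3 + 3·IQR = 404.00 + 207.00 = 611.00.
59 < 128.00 → outlier.
89 < 128.00 → outlier.
624 > 611.00 → outlier.
All remaining values lie within [128.00, 611.00].

59, 89, 624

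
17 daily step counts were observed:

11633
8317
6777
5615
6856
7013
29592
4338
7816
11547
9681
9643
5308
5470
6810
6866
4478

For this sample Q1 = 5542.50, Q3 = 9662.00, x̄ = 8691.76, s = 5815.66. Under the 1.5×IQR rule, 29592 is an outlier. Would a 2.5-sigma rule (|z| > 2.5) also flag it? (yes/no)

z = (29592 − 8691.76) / 5815.66 = 3.59.
|z| = 3.59 > 2.5.

yes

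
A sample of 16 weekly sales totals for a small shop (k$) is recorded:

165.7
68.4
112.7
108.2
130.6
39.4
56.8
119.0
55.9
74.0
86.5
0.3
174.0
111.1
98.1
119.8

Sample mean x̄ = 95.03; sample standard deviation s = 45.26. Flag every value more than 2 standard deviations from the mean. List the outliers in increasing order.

Cutoffs at x̄ ± 2s: 95.03 ± 2·45.26 = [4.51, 185.55].
0.3: z = -2.09, |z| > 2 → outlier.
Every other value lies within [4.51, 185.55].

0.3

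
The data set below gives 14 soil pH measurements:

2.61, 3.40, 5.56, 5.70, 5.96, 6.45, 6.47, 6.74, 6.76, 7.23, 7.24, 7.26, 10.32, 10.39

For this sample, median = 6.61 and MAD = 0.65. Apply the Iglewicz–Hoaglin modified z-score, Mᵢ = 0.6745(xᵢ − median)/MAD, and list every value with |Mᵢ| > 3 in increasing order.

|Mᵢ| > 3 ⇔ |xᵢ − 6.61| > 3·0.65/0.6745 = 2.89.
So outliers lie outside [3.72, 9.50].
2.61: M = -4.15 → outlier.
3.40: M = -3.33 → outlier.
10.32: M = 3.85 → outlier.
10.39: M = 3.92 → outlier.

2.61, 3.40, 10.32, 10.39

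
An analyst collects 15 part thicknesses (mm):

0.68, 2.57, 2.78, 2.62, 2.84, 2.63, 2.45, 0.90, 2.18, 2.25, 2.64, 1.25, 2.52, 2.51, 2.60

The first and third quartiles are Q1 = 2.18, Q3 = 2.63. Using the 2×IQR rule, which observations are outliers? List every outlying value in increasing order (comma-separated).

IQR = Q3 − Q1 = 2.63 − 2.18 = 0.45.
Lower fence = Q1 − 2·IQR = 2.18 − 0.90 = 1.28.
Upper fence = Q3 + 2·IQR = 2.63 + 0.90 = 3.53.
0.68 < 1.28 → outlier.
0.90 < 1.28 → outlier.
1.25 < 1.28 → outlier.
All remaining values lie within [1.28, 3.53].

0.68, 0.90, 1.25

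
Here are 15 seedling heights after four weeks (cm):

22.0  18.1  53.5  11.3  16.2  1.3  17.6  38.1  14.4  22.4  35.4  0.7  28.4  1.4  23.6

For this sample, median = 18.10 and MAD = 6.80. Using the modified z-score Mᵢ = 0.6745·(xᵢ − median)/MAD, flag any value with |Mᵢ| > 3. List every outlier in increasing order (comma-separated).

|Mᵢ| > 3 ⇔ |xᵢ − 18.10| > 3·6.80/0.6745 = 30.24.
So outliers lie outside [-12.14, 48.34].
53.5: M = 3.51 → outlier.

53.5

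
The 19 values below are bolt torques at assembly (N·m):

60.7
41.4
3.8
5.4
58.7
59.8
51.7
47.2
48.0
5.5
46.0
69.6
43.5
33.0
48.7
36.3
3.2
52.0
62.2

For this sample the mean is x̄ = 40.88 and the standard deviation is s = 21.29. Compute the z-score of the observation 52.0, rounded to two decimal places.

0.52

z = (52.0 − 40.88) / 21.29 = 0.52.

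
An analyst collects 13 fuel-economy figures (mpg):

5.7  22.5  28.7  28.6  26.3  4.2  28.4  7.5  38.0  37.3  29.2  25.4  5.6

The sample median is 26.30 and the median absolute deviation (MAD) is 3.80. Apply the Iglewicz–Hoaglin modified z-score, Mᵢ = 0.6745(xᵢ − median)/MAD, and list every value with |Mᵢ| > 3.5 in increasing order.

|Mᵢ| > 3.5 ⇔ |xᵢ − 26.30| > 3.5·3.80/0.6745 = 19.72.
So outliers lie outside [6.58, 46.02].
4.2: M = -3.92 → outlier.
5.6: M = -3.67 → outlier.
5.7: M = -3.66 → outlier.

4.2, 5.6, 5.7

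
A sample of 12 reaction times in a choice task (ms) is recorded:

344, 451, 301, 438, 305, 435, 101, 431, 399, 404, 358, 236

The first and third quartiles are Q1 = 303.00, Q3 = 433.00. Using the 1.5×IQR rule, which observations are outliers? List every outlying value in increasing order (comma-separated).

101

IQR = Q3 − Q1 = 433.00 − 303.00 = 130.00.
Lower fence = Q1 − 1.5·IQR = 303.00 − 195.00 = 108.00.
Upper fence = Q3 + 1.5·IQR = 433.00 + 195.00 = 628.00.
101 < 108.00 → outlier.
All remaining values lie within [108.00, 628.00].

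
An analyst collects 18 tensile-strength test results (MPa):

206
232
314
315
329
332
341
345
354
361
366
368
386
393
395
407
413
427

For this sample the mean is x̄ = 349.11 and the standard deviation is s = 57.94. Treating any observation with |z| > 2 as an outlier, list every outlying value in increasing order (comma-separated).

Cutoffs at x̄ ± 2s: 349.11 ± 2·57.94 = [233.23, 464.99].
206: z = -2.47, |z| > 2 → outlier.
232: z = -2.02, |z| > 2 → outlier.
Every other value lies within [233.23, 464.99].

206, 232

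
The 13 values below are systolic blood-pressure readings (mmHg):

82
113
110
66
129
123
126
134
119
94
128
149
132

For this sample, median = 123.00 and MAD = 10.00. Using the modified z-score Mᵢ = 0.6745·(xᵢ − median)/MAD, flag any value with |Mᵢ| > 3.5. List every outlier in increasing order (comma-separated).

66

|Mᵢ| > 3.5 ⇔ |xᵢ − 123.00| > 3.5·10.00/0.6745 = 51.89.
So outliers lie outside [71.11, 174.89].
66: M = -3.84 → outlier.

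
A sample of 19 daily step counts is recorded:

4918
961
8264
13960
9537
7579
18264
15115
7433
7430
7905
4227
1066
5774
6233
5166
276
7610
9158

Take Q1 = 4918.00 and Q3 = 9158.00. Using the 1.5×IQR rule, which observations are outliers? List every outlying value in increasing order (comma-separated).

18264

IQR = Q3 − Q1 = 9158.00 − 4918.00 = 4240.00.
Lower fence = Q1 − 1.5·IQR = 4918.00 − 6360.00 = -1442.00.
Upper fence = Q3 + 1.5·IQR = 9158.00 + 6360.00 = 15518.00.
18264 > 15518.00 → outlier.
All remaining values lie within [-1442.00, 15518.00].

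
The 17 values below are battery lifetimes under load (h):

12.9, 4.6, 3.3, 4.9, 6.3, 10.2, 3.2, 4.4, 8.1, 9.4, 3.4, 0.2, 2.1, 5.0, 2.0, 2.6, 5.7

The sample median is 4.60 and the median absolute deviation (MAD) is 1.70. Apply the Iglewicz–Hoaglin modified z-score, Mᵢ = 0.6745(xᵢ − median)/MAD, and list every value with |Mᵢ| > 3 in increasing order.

12.9

|Mᵢ| > 3 ⇔ |xᵢ − 4.60| > 3·1.70/0.6745 = 7.56.
So outliers lie outside [-2.96, 12.16].
12.9: M = 3.29 → outlier.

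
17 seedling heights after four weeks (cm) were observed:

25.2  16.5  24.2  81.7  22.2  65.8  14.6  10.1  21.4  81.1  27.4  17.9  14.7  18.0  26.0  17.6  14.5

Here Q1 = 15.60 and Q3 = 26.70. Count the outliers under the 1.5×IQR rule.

3

IQR = 11.10; fences at 15.60 − 16.65 = -1.05 and 26.70 + 16.65 = 43.35.
Outside the cutoffs: 65.8, 81.1, 81.7.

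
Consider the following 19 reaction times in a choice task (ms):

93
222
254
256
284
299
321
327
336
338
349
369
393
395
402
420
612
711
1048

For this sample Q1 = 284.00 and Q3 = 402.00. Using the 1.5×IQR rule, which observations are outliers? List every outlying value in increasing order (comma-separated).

93, 612, 711, 1048

IQR = Q3 − Q1 = 402.00 − 284.00 = 118.00.
Lower fence = Q1 − 1.5·IQR = 284.00 − 177.00 = 107.00.
Upper fence = Q3 + 1.5·IQR = 402.00 + 177.00 = 579.00.
93 < 107.00 → outlier.
612 > 579.00 → outlier.
711 > 579.00 → outlier.
1048 > 579.00 → outlier.
All remaining values lie within [107.00, 579.00].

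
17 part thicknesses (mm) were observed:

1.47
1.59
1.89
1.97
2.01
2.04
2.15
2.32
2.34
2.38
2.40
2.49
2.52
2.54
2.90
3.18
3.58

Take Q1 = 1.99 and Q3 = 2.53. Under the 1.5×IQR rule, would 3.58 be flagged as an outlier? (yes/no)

yes

IQR = Q3 − Q1 = 2.53 − 1.99 = 0.54.
Lower fence = Q1 − 1.5·IQR = 1.99 − 0.81 = 1.18.
Upper fence = Q3 + 1.5·IQR = 2.53 + 0.81 = 3.34.
3.58 lies above the upper fence.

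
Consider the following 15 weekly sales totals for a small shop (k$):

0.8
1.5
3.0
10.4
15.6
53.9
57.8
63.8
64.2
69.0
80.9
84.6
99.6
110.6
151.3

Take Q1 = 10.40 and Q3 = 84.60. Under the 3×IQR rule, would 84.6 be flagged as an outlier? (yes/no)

IQR = Q3 − Q1 = 84.60 − 10.40 = 74.20.
Lower fence = Q1 − 3·IQR = 10.40 − 222.60 = -212.20.
Upper fence = Q3 + 3·IQR = 84.60 + 222.60 = 307.20.
84.6 lies within [-212.20, 307.20].

no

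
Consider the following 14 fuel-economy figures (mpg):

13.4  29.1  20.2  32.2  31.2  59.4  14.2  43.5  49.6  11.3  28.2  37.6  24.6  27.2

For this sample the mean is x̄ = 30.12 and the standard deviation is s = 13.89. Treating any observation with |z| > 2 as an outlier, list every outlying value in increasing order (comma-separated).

Cutoffs at x̄ ± 2s: 30.12 ± 2·13.89 = [2.34, 57.90].
59.4: z = 2.11, |z| > 2 → outlier.
Every other value lies within [2.34, 57.90].

59.4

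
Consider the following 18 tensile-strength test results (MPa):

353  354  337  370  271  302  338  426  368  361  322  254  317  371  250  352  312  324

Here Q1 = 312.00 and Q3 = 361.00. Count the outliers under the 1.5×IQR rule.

IQR = 49.00; fences at 312.00 − 73.50 = 238.50 and 361.00 + 73.50 = 434.50.
Every value lies within the cutoffs.

0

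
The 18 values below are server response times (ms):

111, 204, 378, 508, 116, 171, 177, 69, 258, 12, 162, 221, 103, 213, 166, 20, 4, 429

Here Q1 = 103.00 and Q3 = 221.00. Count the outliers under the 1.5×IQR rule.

2

IQR = 118.00; fences at 103.00 − 177.00 = -74.00 and 221.00 + 177.00 = 398.00.
Outside the cutoffs: 429, 508.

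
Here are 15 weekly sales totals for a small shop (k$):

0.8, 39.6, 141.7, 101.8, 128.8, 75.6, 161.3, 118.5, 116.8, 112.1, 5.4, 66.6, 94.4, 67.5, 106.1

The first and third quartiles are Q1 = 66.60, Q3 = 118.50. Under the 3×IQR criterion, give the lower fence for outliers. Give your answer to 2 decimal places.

IQR = Q3 − Q1 = 118.50 − 66.60 = 51.90.
Lower fence = Q1 − 3·IQR = 66.60 − 155.70 = -89.10.
Upper fence = Q3 + 3·IQR = 118.50 + 155.70 = 274.20.

-89.10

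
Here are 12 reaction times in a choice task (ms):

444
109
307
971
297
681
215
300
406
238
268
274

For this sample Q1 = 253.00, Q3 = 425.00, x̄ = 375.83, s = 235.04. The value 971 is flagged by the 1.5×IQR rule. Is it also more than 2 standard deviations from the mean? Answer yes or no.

yes

z = (971 − 375.83) / 235.04 = 2.53.
|z| = 2.53 > 2.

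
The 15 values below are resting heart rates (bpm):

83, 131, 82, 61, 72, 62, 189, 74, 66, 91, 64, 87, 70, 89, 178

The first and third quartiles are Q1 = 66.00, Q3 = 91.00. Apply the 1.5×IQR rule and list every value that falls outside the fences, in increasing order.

IQR = Q3 − Q1 = 91.00 − 66.00 = 25.00.
Lower fence = Q1 − 1.5·IQR = 66.00 − 37.50 = 28.50.
Upper fence = Q3 + 1.5·IQR = 91.00 + 37.50 = 128.50.
131 > 128.50 → outlier.
178 > 128.50 → outlier.
189 > 128.50 → outlier.
All remaining values lie within [28.50, 128.50].

131, 178, 189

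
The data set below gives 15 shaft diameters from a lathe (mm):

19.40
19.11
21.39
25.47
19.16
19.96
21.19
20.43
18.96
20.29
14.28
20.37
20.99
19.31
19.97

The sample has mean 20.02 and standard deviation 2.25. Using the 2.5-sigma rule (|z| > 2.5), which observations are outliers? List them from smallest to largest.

Cutoffs at x̄ ± 2.5s: 20.02 ± 2.5·2.25 = [14.395, 25.645].
14.28: z = -2.55, |z| > 2.5 → outlier.
Every other value lies within [14.395, 25.645].

14.28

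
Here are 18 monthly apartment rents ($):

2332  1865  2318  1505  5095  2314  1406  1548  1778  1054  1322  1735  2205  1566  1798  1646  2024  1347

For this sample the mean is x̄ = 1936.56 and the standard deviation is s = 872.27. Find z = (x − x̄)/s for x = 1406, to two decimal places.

z = (1406 − 1936.56) / 872.27 = -0.61.

-0.61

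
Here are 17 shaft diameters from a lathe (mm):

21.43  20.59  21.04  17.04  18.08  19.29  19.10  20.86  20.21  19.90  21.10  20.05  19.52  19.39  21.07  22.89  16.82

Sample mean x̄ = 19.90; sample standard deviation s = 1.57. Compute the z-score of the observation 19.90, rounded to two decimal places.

0.00

z = (19.90 − 19.90) / 1.57 = 0.00.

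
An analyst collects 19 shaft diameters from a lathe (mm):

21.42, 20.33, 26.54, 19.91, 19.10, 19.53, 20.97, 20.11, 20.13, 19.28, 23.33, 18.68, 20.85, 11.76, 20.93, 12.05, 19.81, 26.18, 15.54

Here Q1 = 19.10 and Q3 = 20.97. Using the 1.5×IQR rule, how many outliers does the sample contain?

IQR = 1.87; fences at 19.10 − 2.805 = 16.295 and 20.97 + 2.805 = 23.775.
Outside the cutoffs: 11.76, 12.05, 15.54, 26.18, 26.54.

5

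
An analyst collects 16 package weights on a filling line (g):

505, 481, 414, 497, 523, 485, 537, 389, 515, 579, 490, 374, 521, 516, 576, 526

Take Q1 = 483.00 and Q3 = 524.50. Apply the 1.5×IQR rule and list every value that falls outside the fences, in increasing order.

IQR = Q3 − Q1 = 524.50 − 483.00 = 41.50.
Lower fence = Q1 − 1.5·IQR = 483.00 − 62.25 = 420.75.
Upper fence = Q3 + 1.5·IQR = 524.50 + 62.25 = 586.75.
374 < 420.75 → outlier.
389 < 420.75 → outlier.
414 < 420.75 → outlier.
All remaining values lie within [420.75, 586.75].

374, 389, 414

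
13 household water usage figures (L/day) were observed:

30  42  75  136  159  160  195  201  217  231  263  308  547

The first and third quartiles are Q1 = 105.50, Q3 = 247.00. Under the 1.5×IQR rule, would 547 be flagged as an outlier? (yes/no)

IQR = Q3 − Q1 = 247.00 − 105.50 = 141.50.
Lower fence = Q1 − 1.5·IQR = 105.50 − 212.25 = -106.75.
Upper fence = Q3 + 1.5·IQR = 247.00 + 212.25 = 459.25.
547 lies above the upper fence.

yes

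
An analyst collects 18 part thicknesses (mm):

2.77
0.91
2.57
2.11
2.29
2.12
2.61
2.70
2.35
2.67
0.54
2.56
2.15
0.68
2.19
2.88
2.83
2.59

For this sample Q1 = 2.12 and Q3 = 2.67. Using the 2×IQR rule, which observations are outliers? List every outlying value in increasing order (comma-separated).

IQR = Q3 − Q1 = 2.67 − 2.12 = 0.55.
Lower fence = Q1 − 2·IQR = 2.12 − 1.10 = 1.02.
Upper fence = Q3 + 2·IQR = 2.67 + 1.10 = 3.77.
0.54 < 1.02 → outlier.
0.68 < 1.02 → outlier.
0.91 < 1.02 → outlier.
All remaining values lie within [1.02, 3.77].

0.54, 0.68, 0.91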